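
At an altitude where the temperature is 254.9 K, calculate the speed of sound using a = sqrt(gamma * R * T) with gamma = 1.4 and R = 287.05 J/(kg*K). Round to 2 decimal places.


Step 1: gamma * R * T = 1.4 * 287.05 * 254.9 = 102436.663
Step 2: a = sqrt(102436.663) = 320.06 m/s

320.06


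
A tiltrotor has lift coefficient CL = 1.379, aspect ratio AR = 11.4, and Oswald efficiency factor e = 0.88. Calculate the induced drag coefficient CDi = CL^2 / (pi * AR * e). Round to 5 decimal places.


Step 1: CL^2 = 1.379^2 = 1.901641
Step 2: pi * AR * e = 3.14159 * 11.4 * 0.88 = 31.516458
Step 3: CDi = 1.901641 / 31.516458 = 0.06034

0.06034


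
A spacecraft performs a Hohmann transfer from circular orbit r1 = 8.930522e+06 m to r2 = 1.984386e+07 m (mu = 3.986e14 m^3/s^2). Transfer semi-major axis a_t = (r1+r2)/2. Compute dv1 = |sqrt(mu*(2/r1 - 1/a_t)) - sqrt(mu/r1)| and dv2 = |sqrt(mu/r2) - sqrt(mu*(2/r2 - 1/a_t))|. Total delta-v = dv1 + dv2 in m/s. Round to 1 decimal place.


Step 1: Transfer semi-major axis a_t = (8.930522e+06 + 1.984386e+07) / 2 = 1.438719e+07 m
Step 2: v1 (circular at r1) = sqrt(mu/r1) = 6680.83 m/s
Step 3: v_t1 = sqrt(mu*(2/r1 - 1/a_t)) = 7846.13 m/s
Step 4: dv1 = |7846.13 - 6680.83| = 1165.3 m/s
Step 5: v2 (circular at r2) = 4481.83 m/s, v_t2 = 3531.07 m/s
Step 6: dv2 = |4481.83 - 3531.07| = 950.76 m/s
Step 7: Total delta-v = 1165.3 + 950.76 = 2116.1 m/s

2116.1


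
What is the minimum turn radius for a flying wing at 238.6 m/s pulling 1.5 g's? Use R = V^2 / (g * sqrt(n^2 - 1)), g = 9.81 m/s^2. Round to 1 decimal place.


Step 1: V^2 = 238.6^2 = 56929.96
Step 2: n^2 - 1 = 1.5^2 - 1 = 1.25
Step 3: sqrt(1.25) = 1.118034
Step 4: R = 56929.96 / (9.81 * 1.118034) = 5190.6 m

5190.6


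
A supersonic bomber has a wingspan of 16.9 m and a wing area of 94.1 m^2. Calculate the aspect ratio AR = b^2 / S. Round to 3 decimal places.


Step 1: b^2 = 16.9^2 = 285.61
Step 2: AR = 285.61 / 94.1 = 3.035

3.035


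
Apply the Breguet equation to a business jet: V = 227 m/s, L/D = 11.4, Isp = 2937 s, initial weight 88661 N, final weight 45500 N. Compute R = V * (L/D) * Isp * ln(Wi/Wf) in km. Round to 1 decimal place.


Step 1: Coefficient = V * (L/D) * Isp = 227 * 11.4 * 2937 = 7600368.6 m
Step 2: Wi/Wf = 88661 / 45500 = 1.948593
Step 3: ln(1.948593) = 0.667108
Step 4: R = 7600368.6 * 0.667108 = 5070265.0 m = 5070.3 km

5070.3


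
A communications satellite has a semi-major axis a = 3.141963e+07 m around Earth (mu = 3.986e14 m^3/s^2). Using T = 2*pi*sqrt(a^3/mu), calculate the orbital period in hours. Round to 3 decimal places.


Step 1: a^3 / mu = 3.101724e+22 / 3.986e14 = 7.781546e+07
Step 2: sqrt(7.781546e+07) = 8821.3073 s
Step 3: T = 2*pi * 8821.3073 = 55425.91 s
Step 4: T in hours = 55425.91 / 3600 = 15.396 hours

15.396


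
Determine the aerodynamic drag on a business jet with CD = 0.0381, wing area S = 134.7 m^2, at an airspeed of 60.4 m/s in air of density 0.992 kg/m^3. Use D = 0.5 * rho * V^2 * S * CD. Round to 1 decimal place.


Step 1: Dynamic pressure q = 0.5 * 0.992 * 60.4^2 = 1809.4874 Pa
Step 2: Drag D = q * S * CD = 1809.4874 * 134.7 * 0.0381
Step 3: D = 9286.4 N

9286.4


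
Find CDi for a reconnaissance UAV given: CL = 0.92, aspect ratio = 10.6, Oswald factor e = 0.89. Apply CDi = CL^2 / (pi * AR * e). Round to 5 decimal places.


Step 1: CL^2 = 0.92^2 = 0.8464
Step 2: pi * AR * e = 3.14159 * 10.6 * 0.89 = 29.637785
Step 3: CDi = 0.8464 / 29.637785 = 0.02856

0.02856


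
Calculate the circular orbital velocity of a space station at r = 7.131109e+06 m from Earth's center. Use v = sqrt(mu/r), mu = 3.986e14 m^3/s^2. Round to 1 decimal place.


Step 1: mu / r = 3.986e14 / 7.131109e+06 = 55895934.2789
Step 2: v = sqrt(55895934.2789) = 7476.4 m/s

7476.4


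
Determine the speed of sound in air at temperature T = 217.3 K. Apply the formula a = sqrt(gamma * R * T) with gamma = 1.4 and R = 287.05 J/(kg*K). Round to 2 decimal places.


Step 1: gamma * R * T = 1.4 * 287.05 * 217.3 = 87326.351
Step 2: a = sqrt(87326.351) = 295.51 m/s

295.51


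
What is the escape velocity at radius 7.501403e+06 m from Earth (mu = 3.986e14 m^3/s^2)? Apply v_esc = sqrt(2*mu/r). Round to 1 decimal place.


Step 1: 2*mu/r = 2 * 3.986e14 / 7.501403e+06 = 106273453.1127
Step 2: v_esc = sqrt(106273453.1127) = 10308.9 m/s

10308.9


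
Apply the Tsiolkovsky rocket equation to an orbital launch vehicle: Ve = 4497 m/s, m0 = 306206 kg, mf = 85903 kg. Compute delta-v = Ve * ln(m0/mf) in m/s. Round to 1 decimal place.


Step 1: Mass ratio m0/mf = 306206 / 85903 = 3.564555
Step 2: ln(3.564555) = 1.271039
Step 3: delta-v = 4497 * 1.271039 = 5715.9 m/s

5715.9


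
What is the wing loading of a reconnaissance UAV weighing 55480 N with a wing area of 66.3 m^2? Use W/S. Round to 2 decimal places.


Step 1: Wing loading = W / S = 55480 / 66.3
Step 2: Wing loading = 836.80 N/m^2

836.80


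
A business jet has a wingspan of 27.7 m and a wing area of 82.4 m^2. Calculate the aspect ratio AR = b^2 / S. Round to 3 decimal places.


Step 1: b^2 = 27.7^2 = 767.29
Step 2: AR = 767.29 / 82.4 = 9.312

9.312


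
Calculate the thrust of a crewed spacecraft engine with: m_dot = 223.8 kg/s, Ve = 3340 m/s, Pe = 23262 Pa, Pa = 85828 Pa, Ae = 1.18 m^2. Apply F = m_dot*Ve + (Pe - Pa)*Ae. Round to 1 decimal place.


Step 1: Momentum thrust = m_dot * Ve = 223.8 * 3340 = 747492.0 N
Step 2: Pressure thrust = (Pe - Pa) * Ae = (23262 - 85828) * 1.18 = -73827.88 N
Step 3: Total thrust F = 747492.0 + -73827.88 = 673664.1 N

673664.1


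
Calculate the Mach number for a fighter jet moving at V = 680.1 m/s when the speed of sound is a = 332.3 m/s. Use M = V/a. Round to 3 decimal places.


Step 1: M = V / a = 680.1 / 332.3
Step 2: M = 2.047

2.047


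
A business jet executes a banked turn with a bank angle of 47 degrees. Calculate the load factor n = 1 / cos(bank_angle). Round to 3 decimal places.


Step 1: Convert 47 degrees to radians = 0.820305
Step 2: cos(47 deg) = 0.681998
Step 3: n = 1 / 0.681998 = 1.466

1.466


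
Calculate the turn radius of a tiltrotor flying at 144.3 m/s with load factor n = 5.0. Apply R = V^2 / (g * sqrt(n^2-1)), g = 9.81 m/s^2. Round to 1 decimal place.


Step 1: V^2 = 144.3^2 = 20822.49
Step 2: n^2 - 1 = 5.0^2 - 1 = 24.0
Step 3: sqrt(24.0) = 4.898979
Step 4: R = 20822.49 / (9.81 * 4.898979) = 433.3 m

433.3


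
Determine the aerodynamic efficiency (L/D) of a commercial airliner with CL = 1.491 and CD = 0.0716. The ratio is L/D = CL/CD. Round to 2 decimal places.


Step 1: L/D = CL / CD = 1.491 / 0.0716
Step 2: L/D = 20.82

20.82


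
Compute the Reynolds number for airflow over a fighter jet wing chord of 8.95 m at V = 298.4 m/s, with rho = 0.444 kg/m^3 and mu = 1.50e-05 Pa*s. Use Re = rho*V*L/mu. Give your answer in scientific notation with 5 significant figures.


Step 1: Numerator = rho * V * L = 0.444 * 298.4 * 8.95 = 1185.78192
Step 2: Re = 1185.78192 / 1.50e-05
Step 3: Re = 7.9052e+07

7.9052e+07


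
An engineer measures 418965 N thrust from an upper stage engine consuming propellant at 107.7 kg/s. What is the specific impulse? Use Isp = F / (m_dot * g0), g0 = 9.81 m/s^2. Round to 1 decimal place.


Step 1: m_dot * g0 = 107.7 * 9.81 = 1056.54
Step 2: Isp = 418965 / 1056.54 = 396.5 s

396.5


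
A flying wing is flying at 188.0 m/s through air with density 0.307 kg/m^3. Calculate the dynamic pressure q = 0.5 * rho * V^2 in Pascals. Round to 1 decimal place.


Step 1: V^2 = 188.0^2 = 35344.0
Step 2: q = 0.5 * 0.307 * 35344.0
Step 3: q = 5425.3 Pa

5425.3


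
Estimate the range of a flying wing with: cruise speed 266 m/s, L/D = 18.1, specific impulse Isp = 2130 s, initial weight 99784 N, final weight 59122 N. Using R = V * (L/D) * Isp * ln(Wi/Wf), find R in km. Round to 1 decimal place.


Step 1: Coefficient = V * (L/D) * Isp = 266 * 18.1 * 2130 = 10255098.0 m
Step 2: Wi/Wf = 99784 / 59122 = 1.687764
Step 3: ln(1.687764) = 0.523405
Step 4: R = 10255098.0 * 0.523405 = 5367566.9 m = 5367.6 km

5367.6


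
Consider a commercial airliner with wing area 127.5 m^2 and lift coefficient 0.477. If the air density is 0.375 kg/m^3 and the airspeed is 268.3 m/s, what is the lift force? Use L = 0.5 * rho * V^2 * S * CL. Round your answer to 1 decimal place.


Step 1: Calculate dynamic pressure q = 0.5 * 0.375 * 268.3^2 = 0.5 * 0.375 * 71984.89 = 13497.1669 Pa
Step 2: Multiply by wing area and lift coefficient: L = 13497.1669 * 127.5 * 0.477
Step 3: L = 1720888.7766 * 0.477 = 820863.9 N

820863.9


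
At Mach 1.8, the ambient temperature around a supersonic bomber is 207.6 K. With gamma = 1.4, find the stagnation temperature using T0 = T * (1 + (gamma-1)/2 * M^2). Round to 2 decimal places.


Step 1: (gamma-1)/2 = 0.2
Step 2: M^2 = 3.24
Step 3: 1 + 0.2 * 3.24 = 1.648
Step 4: T0 = 207.6 * 1.648 = 342.12 K

342.12


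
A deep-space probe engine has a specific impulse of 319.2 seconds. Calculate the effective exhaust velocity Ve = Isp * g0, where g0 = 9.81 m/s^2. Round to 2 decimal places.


Step 1: Ve = Isp * g0 = 319.2 * 9.81
Step 2: Ve = 3131.35 m/s

3131.35


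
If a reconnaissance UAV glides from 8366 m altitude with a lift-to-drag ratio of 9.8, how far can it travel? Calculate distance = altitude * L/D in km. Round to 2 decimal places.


Step 1: Glide distance = altitude * L/D = 8366 * 9.8 = 81986.8 m
Step 2: Convert to km: 81986.8 / 1000 = 81.99 km

81.99


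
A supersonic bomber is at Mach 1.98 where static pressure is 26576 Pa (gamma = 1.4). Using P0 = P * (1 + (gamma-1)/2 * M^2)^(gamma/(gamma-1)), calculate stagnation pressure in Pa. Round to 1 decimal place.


Step 1: (gamma-1)/2 * M^2 = 0.2 * 3.9204 = 0.78408
Step 2: 1 + 0.78408 = 1.78408
Step 3: Exponent gamma/(gamma-1) = 3.5
Step 4: P0 = 26576 * 1.78408^3.5 = 201576.4 Pa

201576.4


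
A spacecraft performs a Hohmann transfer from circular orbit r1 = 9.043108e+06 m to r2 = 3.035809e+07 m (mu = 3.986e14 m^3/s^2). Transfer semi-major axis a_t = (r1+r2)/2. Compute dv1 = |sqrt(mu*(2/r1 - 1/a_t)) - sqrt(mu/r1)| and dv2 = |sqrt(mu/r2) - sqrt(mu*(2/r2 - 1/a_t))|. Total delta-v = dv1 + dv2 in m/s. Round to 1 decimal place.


Step 1: Transfer semi-major axis a_t = (9.043108e+06 + 3.035809e+07) / 2 = 1.970060e+07 m
Step 2: v1 (circular at r1) = sqrt(mu/r1) = 6639.11 m/s
Step 3: v_t1 = sqrt(mu*(2/r1 - 1/a_t)) = 8241.52 m/s
Step 4: dv1 = |8241.52 - 6639.11| = 1602.41 m/s
Step 5: v2 (circular at r2) = 3623.53 m/s, v_t2 = 2454.99 m/s
Step 6: dv2 = |3623.53 - 2454.99| = 1168.53 m/s
Step 7: Total delta-v = 1602.41 + 1168.53 = 2770.9 m/s

2770.9


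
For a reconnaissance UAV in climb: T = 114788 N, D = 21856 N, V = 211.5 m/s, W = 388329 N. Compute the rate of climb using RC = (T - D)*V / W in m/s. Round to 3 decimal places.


Step 1: Excess thrust = T - D = 114788 - 21856 = 92932 N
Step 2: Excess power = 92932 * 211.5 = 19655118.0 W
Step 3: RC = 19655118.0 / 388329 = 50.615 m/s

50.615


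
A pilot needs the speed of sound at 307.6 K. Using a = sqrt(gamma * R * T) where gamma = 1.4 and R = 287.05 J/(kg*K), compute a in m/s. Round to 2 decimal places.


Step 1: gamma * R * T = 1.4 * 287.05 * 307.6 = 123615.212
Step 2: a = sqrt(123615.212) = 351.59 m/s

351.59


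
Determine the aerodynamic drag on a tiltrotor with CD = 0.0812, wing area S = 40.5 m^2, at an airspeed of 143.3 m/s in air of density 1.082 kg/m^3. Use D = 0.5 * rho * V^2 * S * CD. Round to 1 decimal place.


Step 1: Dynamic pressure q = 0.5 * 1.082 * 143.3^2 = 11109.3755 Pa
Step 2: Drag D = q * S * CD = 11109.3755 * 40.5 * 0.0812
Step 3: D = 36534.3 N

36534.3


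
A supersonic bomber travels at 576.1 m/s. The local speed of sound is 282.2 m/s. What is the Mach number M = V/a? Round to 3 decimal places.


Step 1: M = V / a = 576.1 / 282.2
Step 2: M = 2.041

2.041


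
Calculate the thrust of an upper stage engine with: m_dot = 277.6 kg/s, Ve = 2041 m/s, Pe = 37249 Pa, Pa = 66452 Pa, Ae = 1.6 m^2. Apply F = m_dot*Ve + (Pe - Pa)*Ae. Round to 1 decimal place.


Step 1: Momentum thrust = m_dot * Ve = 277.6 * 2041 = 566581.6 N
Step 2: Pressure thrust = (Pe - Pa) * Ae = (37249 - 66452) * 1.6 = -46724.8 N
Step 3: Total thrust F = 566581.6 + -46724.8 = 519856.8 N

519856.8


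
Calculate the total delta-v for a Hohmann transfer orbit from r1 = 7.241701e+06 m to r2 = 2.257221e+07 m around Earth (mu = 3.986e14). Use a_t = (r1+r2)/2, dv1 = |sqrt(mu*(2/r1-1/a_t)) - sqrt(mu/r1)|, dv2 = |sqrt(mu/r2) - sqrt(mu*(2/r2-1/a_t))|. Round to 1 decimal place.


Step 1: Transfer semi-major axis a_t = (7.241701e+06 + 2.257221e+07) / 2 = 1.490696e+07 m
Step 2: v1 (circular at r1) = sqrt(mu/r1) = 7419.05 m/s
Step 3: v_t1 = sqrt(mu*(2/r1 - 1/a_t)) = 9129.37 m/s
Step 4: dv1 = |9129.37 - 7419.05| = 1710.32 m/s
Step 5: v2 (circular at r2) = 4202.25 m/s, v_t2 = 2928.92 m/s
Step 6: dv2 = |4202.25 - 2928.92| = 1273.33 m/s
Step 7: Total delta-v = 1710.32 + 1273.33 = 2983.6 m/s

2983.6


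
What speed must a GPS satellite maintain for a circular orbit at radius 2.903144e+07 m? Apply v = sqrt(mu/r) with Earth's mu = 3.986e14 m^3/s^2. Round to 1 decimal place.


Step 1: mu / r = 3.986e14 / 2.903144e+07 = 13729942.4348
Step 2: v = sqrt(13729942.4348) = 3705.4 m/s

3705.4


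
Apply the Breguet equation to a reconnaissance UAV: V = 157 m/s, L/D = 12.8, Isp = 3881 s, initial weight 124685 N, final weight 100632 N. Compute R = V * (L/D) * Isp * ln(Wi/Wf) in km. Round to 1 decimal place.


Step 1: Coefficient = V * (L/D) * Isp = 157 * 12.8 * 3881 = 7799257.6 m
Step 2: Wi/Wf = 124685 / 100632 = 1.239019
Step 3: ln(1.239019) = 0.21432
Step 4: R = 7799257.6 * 0.21432 = 1671538.9 m = 1671.5 km

1671.5


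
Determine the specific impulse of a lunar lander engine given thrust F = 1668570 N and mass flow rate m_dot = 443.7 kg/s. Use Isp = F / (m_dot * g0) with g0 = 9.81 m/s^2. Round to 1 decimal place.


Step 1: m_dot * g0 = 443.7 * 9.81 = 4352.7
Step 2: Isp = 1668570 / 4352.7 = 383.3 s

383.3


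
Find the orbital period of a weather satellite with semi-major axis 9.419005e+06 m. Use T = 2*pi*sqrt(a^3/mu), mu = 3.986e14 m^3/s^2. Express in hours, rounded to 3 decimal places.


Step 1: a^3 / mu = 8.356320e+20 / 3.986e14 = 2.096418e+06
Step 2: sqrt(2.096418e+06) = 1447.9011 s
Step 3: T = 2*pi * 1447.9011 = 9097.43 s
Step 4: T in hours = 9097.43 / 3600 = 2.527 hours

2.527


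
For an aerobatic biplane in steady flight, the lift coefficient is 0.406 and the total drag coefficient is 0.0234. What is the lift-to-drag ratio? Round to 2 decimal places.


Step 1: L/D = CL / CD = 0.406 / 0.0234
Step 2: L/D = 17.35

17.35


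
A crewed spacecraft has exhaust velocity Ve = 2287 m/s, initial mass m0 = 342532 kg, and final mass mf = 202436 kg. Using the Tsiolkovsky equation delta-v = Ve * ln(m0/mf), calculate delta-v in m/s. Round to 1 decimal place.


Step 1: Mass ratio m0/mf = 342532 / 202436 = 1.692051
Step 2: ln(1.692051) = 0.525941
Step 3: delta-v = 2287 * 0.525941 = 1202.8 m/s

1202.8


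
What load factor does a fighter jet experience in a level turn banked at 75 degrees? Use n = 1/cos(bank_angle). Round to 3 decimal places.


Step 1: Convert 75 degrees to radians = 1.308997
Step 2: cos(75 deg) = 0.258819
Step 3: n = 1 / 0.258819 = 3.864

3.864


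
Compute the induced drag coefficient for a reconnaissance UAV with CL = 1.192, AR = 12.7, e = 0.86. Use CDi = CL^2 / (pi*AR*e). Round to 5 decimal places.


Step 1: CL^2 = 1.192^2 = 1.420864
Step 2: pi * AR * e = 3.14159 * 12.7 * 0.86 = 34.312475
Step 3: CDi = 1.420864 / 34.312475 = 0.04141

0.04141


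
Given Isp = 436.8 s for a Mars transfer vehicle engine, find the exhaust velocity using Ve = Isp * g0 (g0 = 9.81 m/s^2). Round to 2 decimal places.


Step 1: Ve = Isp * g0 = 436.8 * 9.81
Step 2: Ve = 4285.01 m/s

4285.01


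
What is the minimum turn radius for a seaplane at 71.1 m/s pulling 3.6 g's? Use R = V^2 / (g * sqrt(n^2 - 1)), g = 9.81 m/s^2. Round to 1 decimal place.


Step 1: V^2 = 71.1^2 = 5055.21
Step 2: n^2 - 1 = 3.6^2 - 1 = 11.96
Step 3: sqrt(11.96) = 3.458323
Step 4: R = 5055.21 / (9.81 * 3.458323) = 149.0 m

149.0


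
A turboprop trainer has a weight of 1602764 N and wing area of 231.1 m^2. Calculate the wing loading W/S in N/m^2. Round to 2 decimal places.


Step 1: Wing loading = W / S = 1602764 / 231.1
Step 2: Wing loading = 6935.37 N/m^2

6935.37


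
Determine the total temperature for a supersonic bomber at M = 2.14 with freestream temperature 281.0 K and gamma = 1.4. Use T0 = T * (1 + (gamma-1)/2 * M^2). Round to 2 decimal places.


Step 1: (gamma-1)/2 = 0.2
Step 2: M^2 = 4.5796
Step 3: 1 + 0.2 * 4.5796 = 1.91592
Step 4: T0 = 281.0 * 1.91592 = 538.37 K

538.37


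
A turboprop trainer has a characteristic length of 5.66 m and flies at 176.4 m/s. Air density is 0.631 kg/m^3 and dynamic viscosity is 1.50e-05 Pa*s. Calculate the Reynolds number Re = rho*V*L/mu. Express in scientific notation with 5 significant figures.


Step 1: Numerator = rho * V * L = 0.631 * 176.4 * 5.66 = 630.005544
Step 2: Re = 630.005544 / 1.50e-05
Step 3: Re = 4.2000e+07

4.2000e+07


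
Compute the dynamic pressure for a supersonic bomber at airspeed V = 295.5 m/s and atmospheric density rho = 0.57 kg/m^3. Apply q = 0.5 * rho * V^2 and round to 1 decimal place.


Step 1: V^2 = 295.5^2 = 87320.25
Step 2: q = 0.5 * 0.57 * 87320.25
Step 3: q = 24886.3 Pa

24886.3


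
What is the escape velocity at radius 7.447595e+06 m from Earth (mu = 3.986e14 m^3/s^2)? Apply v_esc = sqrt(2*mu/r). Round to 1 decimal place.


Step 1: 2*mu/r = 2 * 3.986e14 / 7.447595e+06 = 107041266.3417
Step 2: v_esc = sqrt(107041266.3417) = 10346.1 m/s

10346.1


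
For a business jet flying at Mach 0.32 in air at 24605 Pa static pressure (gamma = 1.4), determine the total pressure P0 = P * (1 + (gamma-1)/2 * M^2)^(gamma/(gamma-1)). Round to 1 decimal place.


Step 1: (gamma-1)/2 * M^2 = 0.2 * 0.1024 = 0.02048
Step 2: 1 + 0.02048 = 1.02048
Step 3: Exponent gamma/(gamma-1) = 3.5
Step 4: P0 = 24605 * 1.02048^3.5 = 26414.3 Pa

26414.3


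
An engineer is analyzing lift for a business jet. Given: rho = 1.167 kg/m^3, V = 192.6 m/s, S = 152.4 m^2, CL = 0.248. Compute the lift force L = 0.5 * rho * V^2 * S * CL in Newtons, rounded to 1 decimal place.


Step 1: Calculate dynamic pressure q = 0.5 * 1.167 * 192.6^2 = 0.5 * 1.167 * 37094.76 = 21644.7925 Pa
Step 2: Multiply by wing area and lift coefficient: L = 21644.7925 * 152.4 * 0.248
Step 3: L = 3298666.3709 * 0.248 = 818069.3 N

818069.3


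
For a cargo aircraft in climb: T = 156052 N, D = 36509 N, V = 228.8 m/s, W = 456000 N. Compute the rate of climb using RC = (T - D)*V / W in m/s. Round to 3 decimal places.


Step 1: Excess thrust = T - D = 156052 - 36509 = 119543 N
Step 2: Excess power = 119543 * 228.8 = 27351438.4 W
Step 3: RC = 27351438.4 / 456000 = 59.981 m/s

59.981


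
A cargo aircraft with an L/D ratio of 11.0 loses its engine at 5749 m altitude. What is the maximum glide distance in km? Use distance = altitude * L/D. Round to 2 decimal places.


Step 1: Glide distance = altitude * L/D = 5749 * 11.0 = 63239.0 m
Step 2: Convert to km: 63239.0 / 1000 = 63.24 km

63.24


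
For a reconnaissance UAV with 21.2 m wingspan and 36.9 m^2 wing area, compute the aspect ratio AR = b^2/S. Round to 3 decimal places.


Step 1: b^2 = 21.2^2 = 449.44
Step 2: AR = 449.44 / 36.9 = 12.180

12.180


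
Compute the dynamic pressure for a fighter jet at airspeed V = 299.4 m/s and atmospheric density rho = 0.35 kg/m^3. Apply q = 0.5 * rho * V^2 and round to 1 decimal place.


Step 1: V^2 = 299.4^2 = 89640.36
Step 2: q = 0.5 * 0.35 * 89640.36
Step 3: q = 15687.1 Pa

15687.1


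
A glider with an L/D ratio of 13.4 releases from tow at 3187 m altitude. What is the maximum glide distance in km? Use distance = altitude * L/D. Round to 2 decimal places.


Step 1: Glide distance = altitude * L/D = 3187 * 13.4 = 42705.8 m
Step 2: Convert to km: 42705.8 / 1000 = 42.71 km

42.71


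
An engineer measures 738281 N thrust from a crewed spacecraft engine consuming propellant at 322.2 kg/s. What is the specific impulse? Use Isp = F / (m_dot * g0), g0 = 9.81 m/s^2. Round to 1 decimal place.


Step 1: m_dot * g0 = 322.2 * 9.81 = 3160.78
Step 2: Isp = 738281 / 3160.78 = 233.6 s

233.6


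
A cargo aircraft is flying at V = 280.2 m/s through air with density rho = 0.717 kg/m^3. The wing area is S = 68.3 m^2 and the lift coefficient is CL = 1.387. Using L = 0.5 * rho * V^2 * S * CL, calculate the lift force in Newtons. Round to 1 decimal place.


Step 1: Calculate dynamic pressure q = 0.5 * 0.717 * 280.2^2 = 0.5 * 0.717 * 78512.04 = 28146.5663 Pa
Step 2: Multiply by wing area and lift coefficient: L = 28146.5663 * 68.3 * 1.387
Step 3: L = 1922410.481 * 1.387 = 2666383.3 N

2666383.3


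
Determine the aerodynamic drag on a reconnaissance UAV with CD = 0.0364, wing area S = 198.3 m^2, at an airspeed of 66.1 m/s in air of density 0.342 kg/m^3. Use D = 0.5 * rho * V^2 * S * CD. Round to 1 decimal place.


Step 1: Dynamic pressure q = 0.5 * 0.342 * 66.1^2 = 747.1349 Pa
Step 2: Drag D = q * S * CD = 747.1349 * 198.3 * 0.0364
Step 3: D = 5392.9 N

5392.9


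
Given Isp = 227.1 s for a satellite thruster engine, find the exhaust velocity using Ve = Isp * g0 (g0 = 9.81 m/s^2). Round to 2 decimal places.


Step 1: Ve = Isp * g0 = 227.1 * 9.81
Step 2: Ve = 2227.85 m/s

2227.85


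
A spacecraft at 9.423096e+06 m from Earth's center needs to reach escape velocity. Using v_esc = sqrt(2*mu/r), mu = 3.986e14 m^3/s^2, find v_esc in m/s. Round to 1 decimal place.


Step 1: 2*mu/r = 2 * 3.986e14 / 9.423096e+06 = 84600645.0534
Step 2: v_esc = sqrt(84600645.0534) = 9197.9 m/s

9197.9


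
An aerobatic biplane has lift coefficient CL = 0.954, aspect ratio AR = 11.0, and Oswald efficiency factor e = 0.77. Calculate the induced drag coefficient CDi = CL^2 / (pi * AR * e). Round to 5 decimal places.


Step 1: CL^2 = 0.954^2 = 0.910116
Step 2: pi * AR * e = 3.14159 * 11.0 * 0.77 = 26.60929
Step 3: CDi = 0.910116 / 26.60929 = 0.03420

0.03420


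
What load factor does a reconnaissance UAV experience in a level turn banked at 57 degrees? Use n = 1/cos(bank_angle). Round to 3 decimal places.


Step 1: Convert 57 degrees to radians = 0.994838
Step 2: cos(57 deg) = 0.544639
Step 3: n = 1 / 0.544639 = 1.836

1.836


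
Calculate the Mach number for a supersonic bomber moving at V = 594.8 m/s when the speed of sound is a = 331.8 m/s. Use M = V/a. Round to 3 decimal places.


Step 1: M = V / a = 594.8 / 331.8
Step 2: M = 1.793

1.793


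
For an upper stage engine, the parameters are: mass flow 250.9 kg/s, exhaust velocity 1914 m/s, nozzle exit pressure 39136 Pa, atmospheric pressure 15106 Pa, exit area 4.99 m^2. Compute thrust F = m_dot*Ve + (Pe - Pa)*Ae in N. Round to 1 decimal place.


Step 1: Momentum thrust = m_dot * Ve = 250.9 * 1914 = 480222.6 N
Step 2: Pressure thrust = (Pe - Pa) * Ae = (39136 - 15106) * 4.99 = 119909.70 N
Step 3: Total thrust F = 480222.6 + 119909.70 = 600132.3 N

600132.3


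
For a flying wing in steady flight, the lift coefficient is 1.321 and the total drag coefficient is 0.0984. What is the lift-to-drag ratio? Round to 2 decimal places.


Step 1: L/D = CL / CD = 1.321 / 0.0984
Step 2: L/D = 13.42

13.42


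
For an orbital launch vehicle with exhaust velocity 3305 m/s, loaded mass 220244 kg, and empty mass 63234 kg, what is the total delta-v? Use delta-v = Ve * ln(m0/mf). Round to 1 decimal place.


Step 1: Mass ratio m0/mf = 220244 / 63234 = 3.483
Step 2: ln(3.483) = 1.247894
Step 3: delta-v = 3305 * 1.247894 = 4124.3 m/s

4124.3


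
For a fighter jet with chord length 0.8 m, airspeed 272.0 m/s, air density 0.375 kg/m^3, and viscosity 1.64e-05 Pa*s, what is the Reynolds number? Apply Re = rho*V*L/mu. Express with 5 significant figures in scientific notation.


Step 1: Numerator = rho * V * L = 0.375 * 272.0 * 0.8 = 81.6
Step 2: Re = 81.6 / 1.64e-05
Step 3: Re = 4.9756e+06

4.9756e+06


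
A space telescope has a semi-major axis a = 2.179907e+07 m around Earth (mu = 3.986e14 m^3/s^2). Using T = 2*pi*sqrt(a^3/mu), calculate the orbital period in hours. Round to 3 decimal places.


Step 1: a^3 / mu = 1.035891e+22 / 3.986e14 = 2.598822e+07
Step 2: sqrt(2.598822e+07) = 5097.8647 s
Step 3: T = 2*pi * 5097.8647 = 32030.83 s
Step 4: T in hours = 32030.83 / 3600 = 8.897 hours

8.897


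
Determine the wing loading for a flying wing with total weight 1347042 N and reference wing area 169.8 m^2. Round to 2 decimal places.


Step 1: Wing loading = W / S = 1347042 / 169.8
Step 2: Wing loading = 7933.11 N/m^2

7933.11


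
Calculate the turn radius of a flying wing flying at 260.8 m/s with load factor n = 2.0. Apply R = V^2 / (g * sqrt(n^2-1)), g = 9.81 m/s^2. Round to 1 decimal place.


Step 1: V^2 = 260.8^2 = 68016.64
Step 2: n^2 - 1 = 2.0^2 - 1 = 3.0
Step 3: sqrt(3.0) = 1.732051
Step 4: R = 68016.64 / (9.81 * 1.732051) = 4003.0 m

4003.0


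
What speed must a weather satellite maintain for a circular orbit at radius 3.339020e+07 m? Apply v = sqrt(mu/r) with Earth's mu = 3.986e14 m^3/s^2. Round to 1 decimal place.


Step 1: mu / r = 3.986e14 / 3.339020e+07 = 11937634.3957
Step 2: v = sqrt(11937634.3957) = 3455.1 m/s

3455.1


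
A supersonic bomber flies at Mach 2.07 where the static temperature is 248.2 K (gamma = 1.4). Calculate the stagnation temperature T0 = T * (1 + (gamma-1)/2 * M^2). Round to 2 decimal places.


Step 1: (gamma-1)/2 = 0.2
Step 2: M^2 = 4.2849
Step 3: 1 + 0.2 * 4.2849 = 1.85698
Step 4: T0 = 248.2 * 1.85698 = 460.90 K

460.90


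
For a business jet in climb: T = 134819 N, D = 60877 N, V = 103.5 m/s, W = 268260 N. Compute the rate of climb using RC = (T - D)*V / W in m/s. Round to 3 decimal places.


Step 1: Excess thrust = T - D = 134819 - 60877 = 73942 N
Step 2: Excess power = 73942 * 103.5 = 7652997.0 W
Step 3: RC = 7652997.0 / 268260 = 28.528 m/s

28.528


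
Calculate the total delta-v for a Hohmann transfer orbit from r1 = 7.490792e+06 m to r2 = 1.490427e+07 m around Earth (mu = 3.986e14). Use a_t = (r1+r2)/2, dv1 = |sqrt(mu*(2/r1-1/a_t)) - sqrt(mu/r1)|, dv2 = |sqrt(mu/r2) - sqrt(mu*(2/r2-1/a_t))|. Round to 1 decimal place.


Step 1: Transfer semi-major axis a_t = (7.490792e+06 + 1.490427e+07) / 2 = 1.119753e+07 m
Step 2: v1 (circular at r1) = sqrt(mu/r1) = 7294.66 m/s
Step 3: v_t1 = sqrt(mu*(2/r1 - 1/a_t)) = 8415.87 m/s
Step 4: dv1 = |8415.87 - 7294.66| = 1121.21 m/s
Step 5: v2 (circular at r2) = 5171.46 m/s, v_t2 = 4229.76 m/s
Step 6: dv2 = |5171.46 - 4229.76| = 941.7 m/s
Step 7: Total delta-v = 1121.21 + 941.7 = 2062.9 m/s

2062.9


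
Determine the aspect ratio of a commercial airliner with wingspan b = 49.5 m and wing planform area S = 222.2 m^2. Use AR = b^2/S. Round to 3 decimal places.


Step 1: b^2 = 49.5^2 = 2450.25
Step 2: AR = 2450.25 / 222.2 = 11.027

11.027


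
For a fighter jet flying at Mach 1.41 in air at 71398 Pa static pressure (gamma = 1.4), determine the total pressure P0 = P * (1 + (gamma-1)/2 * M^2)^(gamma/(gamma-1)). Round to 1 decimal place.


Step 1: (gamma-1)/2 * M^2 = 0.2 * 1.9881 = 0.39762
Step 2: 1 + 0.39762 = 1.39762
Step 3: Exponent gamma/(gamma-1) = 3.5
Step 4: P0 = 71398 * 1.39762^3.5 = 230434.7 Pa

230434.7


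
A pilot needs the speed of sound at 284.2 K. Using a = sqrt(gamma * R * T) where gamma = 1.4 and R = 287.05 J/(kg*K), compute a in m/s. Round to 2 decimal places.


Step 1: gamma * R * T = 1.4 * 287.05 * 284.2 = 114211.454
Step 2: a = sqrt(114211.454) = 337.95 m/s

337.95


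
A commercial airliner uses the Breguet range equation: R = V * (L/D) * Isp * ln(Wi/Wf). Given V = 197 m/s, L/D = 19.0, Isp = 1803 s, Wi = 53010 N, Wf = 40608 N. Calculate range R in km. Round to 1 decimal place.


Step 1: Coefficient = V * (L/D) * Isp = 197 * 19.0 * 1803 = 6748629.0 m
Step 2: Wi/Wf = 53010 / 40608 = 1.305408
Step 3: ln(1.305408) = 0.266515
Step 4: R = 6748629.0 * 0.266515 = 1798614.1 m = 1798.6 km

1798.6


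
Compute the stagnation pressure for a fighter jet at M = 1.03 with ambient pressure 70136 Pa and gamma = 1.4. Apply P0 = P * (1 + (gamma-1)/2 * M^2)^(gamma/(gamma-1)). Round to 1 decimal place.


Step 1: (gamma-1)/2 * M^2 = 0.2 * 1.0609 = 0.21218
Step 2: 1 + 0.21218 = 1.21218
Step 3: Exponent gamma/(gamma-1) = 3.5
Step 4: P0 = 70136 * 1.21218^3.5 = 137539.0 Pa

137539.0


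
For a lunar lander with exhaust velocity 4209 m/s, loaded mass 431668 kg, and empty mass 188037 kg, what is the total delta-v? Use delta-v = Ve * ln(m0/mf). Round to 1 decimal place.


Step 1: Mass ratio m0/mf = 431668 / 188037 = 2.295655
Step 2: ln(2.295655) = 0.831018
Step 3: delta-v = 4209 * 0.831018 = 3497.8 m/s

3497.8


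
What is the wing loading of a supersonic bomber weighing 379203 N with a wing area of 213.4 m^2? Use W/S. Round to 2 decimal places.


Step 1: Wing loading = W / S = 379203 / 213.4
Step 2: Wing loading = 1776.96 N/m^2

1776.96


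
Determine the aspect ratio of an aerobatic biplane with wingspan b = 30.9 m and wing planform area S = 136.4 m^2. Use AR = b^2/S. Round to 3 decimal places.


Step 1: b^2 = 30.9^2 = 954.81
Step 2: AR = 954.81 / 136.4 = 7.000

7.000


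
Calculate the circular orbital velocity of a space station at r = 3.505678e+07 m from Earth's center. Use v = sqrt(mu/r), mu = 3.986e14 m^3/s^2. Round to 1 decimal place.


Step 1: mu / r = 3.986e14 / 3.505678e+07 = 11370125.8359
Step 2: v = sqrt(11370125.8359) = 3372.0 m/s

3372.0


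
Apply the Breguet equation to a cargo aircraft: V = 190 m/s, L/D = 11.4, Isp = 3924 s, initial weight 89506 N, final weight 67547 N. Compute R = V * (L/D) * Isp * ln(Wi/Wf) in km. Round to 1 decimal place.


Step 1: Coefficient = V * (L/D) * Isp = 190 * 11.4 * 3924 = 8499384.0 m
Step 2: Wi/Wf = 89506 / 67547 = 1.325092
Step 3: ln(1.325092) = 0.281482
Step 4: R = 8499384.0 * 0.281482 = 2392423.7 m = 2392.4 km

2392.4


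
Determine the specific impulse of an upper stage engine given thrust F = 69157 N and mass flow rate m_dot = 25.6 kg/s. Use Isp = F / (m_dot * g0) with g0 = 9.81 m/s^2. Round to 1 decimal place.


Step 1: m_dot * g0 = 25.6 * 9.81 = 251.14
Step 2: Isp = 69157 / 251.14 = 275.4 s

275.4


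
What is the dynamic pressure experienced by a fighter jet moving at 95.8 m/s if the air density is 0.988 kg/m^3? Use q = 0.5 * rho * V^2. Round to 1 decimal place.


Step 1: V^2 = 95.8^2 = 9177.64
Step 2: q = 0.5 * 0.988 * 9177.64
Step 3: q = 4533.8 Pa

4533.8


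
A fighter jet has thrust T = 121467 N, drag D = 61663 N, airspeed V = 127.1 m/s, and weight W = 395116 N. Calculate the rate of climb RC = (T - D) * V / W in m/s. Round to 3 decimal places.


Step 1: Excess thrust = T - D = 121467 - 61663 = 59804 N
Step 2: Excess power = 59804 * 127.1 = 7601088.4 W
Step 3: RC = 7601088.4 / 395116 = 19.238 m/s

19.238


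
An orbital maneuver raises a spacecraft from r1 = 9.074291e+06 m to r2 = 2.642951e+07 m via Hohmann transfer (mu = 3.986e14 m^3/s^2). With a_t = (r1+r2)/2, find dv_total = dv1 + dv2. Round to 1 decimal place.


Step 1: Transfer semi-major axis a_t = (9.074291e+06 + 2.642951e+07) / 2 = 1.775190e+07 m
Step 2: v1 (circular at r1) = sqrt(mu/r1) = 6627.69 m/s
Step 3: v_t1 = sqrt(mu*(2/r1 - 1/a_t)) = 8086.94 m/s
Step 4: dv1 = |8086.94 - 6627.69| = 1459.25 m/s
Step 5: v2 (circular at r2) = 3883.51 m/s, v_t2 = 2776.57 m/s
Step 6: dv2 = |3883.51 - 2776.57| = 1106.94 m/s
Step 7: Total delta-v = 1459.25 + 1106.94 = 2566.2 m/s

2566.2


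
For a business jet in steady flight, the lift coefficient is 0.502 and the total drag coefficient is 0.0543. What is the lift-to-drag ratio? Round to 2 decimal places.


Step 1: L/D = CL / CD = 0.502 / 0.0543
Step 2: L/D = 9.24

9.24


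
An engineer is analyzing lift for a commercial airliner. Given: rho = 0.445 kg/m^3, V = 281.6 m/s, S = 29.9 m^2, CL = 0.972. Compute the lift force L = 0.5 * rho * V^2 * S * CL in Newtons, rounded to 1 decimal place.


Step 1: Calculate dynamic pressure q = 0.5 * 0.445 * 281.6^2 = 0.5 * 0.445 * 79298.56 = 17643.9296 Pa
Step 2: Multiply by wing area and lift coefficient: L = 17643.9296 * 29.9 * 0.972
Step 3: L = 527553.495 * 0.972 = 512782.0 N

512782.0


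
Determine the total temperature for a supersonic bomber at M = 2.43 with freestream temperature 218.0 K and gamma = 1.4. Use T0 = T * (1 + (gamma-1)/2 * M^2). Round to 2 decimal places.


Step 1: (gamma-1)/2 = 0.2
Step 2: M^2 = 5.9049
Step 3: 1 + 0.2 * 5.9049 = 2.18098
Step 4: T0 = 218.0 * 2.18098 = 475.45 K

475.45


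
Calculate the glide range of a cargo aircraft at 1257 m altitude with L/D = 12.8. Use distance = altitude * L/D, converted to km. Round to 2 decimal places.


Step 1: Glide distance = altitude * L/D = 1257 * 12.8 = 16089.6 m
Step 2: Convert to km: 16089.6 / 1000 = 16.09 km

16.09


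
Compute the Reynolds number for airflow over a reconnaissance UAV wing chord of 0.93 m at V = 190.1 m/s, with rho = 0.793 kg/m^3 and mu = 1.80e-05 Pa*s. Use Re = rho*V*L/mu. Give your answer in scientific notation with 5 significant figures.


Step 1: Numerator = rho * V * L = 0.793 * 190.1 * 0.93 = 140.196849
Step 2: Re = 140.196849 / 1.80e-05
Step 3: Re = 7.7887e+06

7.7887e+06


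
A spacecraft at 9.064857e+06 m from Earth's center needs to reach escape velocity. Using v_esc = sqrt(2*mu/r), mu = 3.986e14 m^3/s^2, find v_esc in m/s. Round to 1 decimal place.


Step 1: 2*mu/r = 2 * 3.986e14 / 9.064857e+06 = 87944023.8274
Step 2: v_esc = sqrt(87944023.8274) = 9377.8 m/s

9377.8


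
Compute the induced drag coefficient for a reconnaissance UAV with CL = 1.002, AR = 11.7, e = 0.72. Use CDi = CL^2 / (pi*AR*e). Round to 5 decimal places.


Step 1: CL^2 = 1.002^2 = 1.004004
Step 2: pi * AR * e = 3.14159 * 11.7 * 0.72 = 26.464777
Step 3: CDi = 1.004004 / 26.464777 = 0.03794

0.03794


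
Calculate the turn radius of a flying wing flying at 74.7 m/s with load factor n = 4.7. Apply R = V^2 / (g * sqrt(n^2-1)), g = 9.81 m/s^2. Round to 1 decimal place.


Step 1: V^2 = 74.7^2 = 5580.09
Step 2: n^2 - 1 = 4.7^2 - 1 = 21.09
Step 3: sqrt(21.09) = 4.592385
Step 4: R = 5580.09 / (9.81 * 4.592385) = 123.9 m

123.9


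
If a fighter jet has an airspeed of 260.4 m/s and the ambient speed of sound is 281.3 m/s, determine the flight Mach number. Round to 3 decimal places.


Step 1: M = V / a = 260.4 / 281.3
Step 2: M = 0.926

0.926


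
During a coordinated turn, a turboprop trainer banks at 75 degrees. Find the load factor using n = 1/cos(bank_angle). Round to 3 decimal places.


Step 1: Convert 75 degrees to radians = 1.308997
Step 2: cos(75 deg) = 0.258819
Step 3: n = 1 / 0.258819 = 3.864

3.864


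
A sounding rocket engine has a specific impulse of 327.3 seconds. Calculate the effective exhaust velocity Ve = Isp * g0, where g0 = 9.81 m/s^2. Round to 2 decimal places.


Step 1: Ve = Isp * g0 = 327.3 * 9.81
Step 2: Ve = 3210.81 m/s

3210.81


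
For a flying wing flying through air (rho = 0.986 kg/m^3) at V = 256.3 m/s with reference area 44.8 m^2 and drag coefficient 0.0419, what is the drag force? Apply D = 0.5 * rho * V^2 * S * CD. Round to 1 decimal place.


Step 1: Dynamic pressure q = 0.5 * 0.986 * 256.3^2 = 32385.0172 Pa
Step 2: Drag D = q * S * CD = 32385.0172 * 44.8 * 0.0419
Step 3: D = 60790.6 N

60790.6


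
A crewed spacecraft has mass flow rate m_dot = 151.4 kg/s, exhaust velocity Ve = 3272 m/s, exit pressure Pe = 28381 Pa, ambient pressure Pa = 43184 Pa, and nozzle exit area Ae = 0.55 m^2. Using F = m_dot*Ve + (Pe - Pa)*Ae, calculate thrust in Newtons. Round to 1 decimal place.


Step 1: Momentum thrust = m_dot * Ve = 151.4 * 3272 = 495380.8 N
Step 2: Pressure thrust = (Pe - Pa) * Ae = (28381 - 43184) * 0.55 = -8141.65 N
Step 3: Total thrust F = 495380.8 + -8141.65 = 487239.2 N

487239.2


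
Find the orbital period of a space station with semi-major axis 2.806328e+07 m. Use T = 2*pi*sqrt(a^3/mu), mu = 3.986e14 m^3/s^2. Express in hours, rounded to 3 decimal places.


Step 1: a^3 / mu = 2.210117e+22 / 3.986e14 = 5.544699e+07
Step 2: sqrt(5.544699e+07) = 7446.2737 s
Step 3: T = 2*pi * 7446.2737 = 46786.32 s
Step 4: T in hours = 46786.32 / 3600 = 12.996 hours

12.996


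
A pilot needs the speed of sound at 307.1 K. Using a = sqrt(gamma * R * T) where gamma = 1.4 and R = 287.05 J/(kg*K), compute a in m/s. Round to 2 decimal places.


Step 1: gamma * R * T = 1.4 * 287.05 * 307.1 = 123414.277
Step 2: a = sqrt(123414.277) = 351.30 m/s

351.30


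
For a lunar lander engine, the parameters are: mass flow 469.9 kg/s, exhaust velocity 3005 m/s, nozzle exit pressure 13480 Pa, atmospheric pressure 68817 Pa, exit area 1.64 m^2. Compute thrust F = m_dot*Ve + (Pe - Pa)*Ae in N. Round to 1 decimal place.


Step 1: Momentum thrust = m_dot * Ve = 469.9 * 3005 = 1412049.5 N
Step 2: Pressure thrust = (Pe - Pa) * Ae = (13480 - 68817) * 1.64 = -90752.68 N
Step 3: Total thrust F = 1412049.5 + -90752.68 = 1321296.8 N

1321296.8


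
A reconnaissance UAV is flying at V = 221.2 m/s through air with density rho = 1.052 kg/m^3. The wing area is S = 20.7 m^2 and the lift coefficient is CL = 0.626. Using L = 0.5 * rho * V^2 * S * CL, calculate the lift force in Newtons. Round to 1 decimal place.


Step 1: Calculate dynamic pressure q = 0.5 * 1.052 * 221.2^2 = 0.5 * 1.052 * 48929.44 = 25736.8854 Pa
Step 2: Multiply by wing area and lift coefficient: L = 25736.8854 * 20.7 * 0.626
Step 3: L = 532753.5286 * 0.626 = 333503.7 N

333503.7


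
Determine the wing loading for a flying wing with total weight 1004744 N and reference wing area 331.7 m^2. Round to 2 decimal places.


Step 1: Wing loading = W / S = 1004744 / 331.7
Step 2: Wing loading = 3029.07 N/m^2

3029.07


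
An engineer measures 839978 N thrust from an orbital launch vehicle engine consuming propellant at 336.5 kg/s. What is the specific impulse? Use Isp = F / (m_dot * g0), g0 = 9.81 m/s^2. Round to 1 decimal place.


Step 1: m_dot * g0 = 336.5 * 9.81 = 3301.07
Step 2: Isp = 839978 / 3301.07 = 254.5 s

254.5


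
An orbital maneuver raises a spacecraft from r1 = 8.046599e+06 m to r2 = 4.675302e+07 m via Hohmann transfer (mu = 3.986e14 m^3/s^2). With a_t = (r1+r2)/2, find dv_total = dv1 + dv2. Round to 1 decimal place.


Step 1: Transfer semi-major axis a_t = (8.046599e+06 + 4.675302e+07) / 2 = 2.739981e+07 m
Step 2: v1 (circular at r1) = sqrt(mu/r1) = 7038.21 m/s
Step 3: v_t1 = sqrt(mu*(2/r1 - 1/a_t)) = 9193.77 m/s
Step 4: dv1 = |9193.77 - 7038.21| = 2155.55 m/s
Step 5: v2 (circular at r2) = 2919.87 m/s, v_t2 = 1582.33 m/s
Step 6: dv2 = |2919.87 - 1582.33| = 1337.55 m/s
Step 7: Total delta-v = 2155.55 + 1337.55 = 3493.1 m/s

3493.1


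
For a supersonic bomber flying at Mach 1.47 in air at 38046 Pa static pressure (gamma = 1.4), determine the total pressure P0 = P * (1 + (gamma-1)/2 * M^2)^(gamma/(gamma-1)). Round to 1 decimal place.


Step 1: (gamma-1)/2 * M^2 = 0.2 * 2.1609 = 0.43218
Step 2: 1 + 0.43218 = 1.43218
Step 3: Exponent gamma/(gamma-1) = 3.5
Step 4: P0 = 38046 * 1.43218^3.5 = 133752.1 Pa

133752.1


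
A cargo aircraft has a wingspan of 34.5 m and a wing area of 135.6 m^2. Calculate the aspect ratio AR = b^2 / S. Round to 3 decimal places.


Step 1: b^2 = 34.5^2 = 1190.25
Step 2: AR = 1190.25 / 135.6 = 8.778

8.778


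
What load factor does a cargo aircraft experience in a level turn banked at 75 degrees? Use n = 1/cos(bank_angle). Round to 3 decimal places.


Step 1: Convert 75 degrees to radians = 1.308997
Step 2: cos(75 deg) = 0.258819
Step 3: n = 1 / 0.258819 = 3.864

3.864


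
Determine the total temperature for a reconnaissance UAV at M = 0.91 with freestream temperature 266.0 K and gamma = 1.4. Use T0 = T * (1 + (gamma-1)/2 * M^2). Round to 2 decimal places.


Step 1: (gamma-1)/2 = 0.2
Step 2: M^2 = 0.8281
Step 3: 1 + 0.2 * 0.8281 = 1.16562
Step 4: T0 = 266.0 * 1.16562 = 310.05 K

310.05


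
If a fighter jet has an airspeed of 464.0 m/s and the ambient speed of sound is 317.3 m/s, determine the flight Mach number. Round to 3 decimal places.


Step 1: M = V / a = 464.0 / 317.3
Step 2: M = 1.462

1.462
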